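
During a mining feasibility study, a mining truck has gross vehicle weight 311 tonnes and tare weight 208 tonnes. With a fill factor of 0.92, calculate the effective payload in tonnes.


94.76 tonnes

Maximum payload = gross - tare
= 311 - 208 = 103 tonnes
Effective payload = max payload * fill factor
= 103 * 0.92
= 94.76 tonnes


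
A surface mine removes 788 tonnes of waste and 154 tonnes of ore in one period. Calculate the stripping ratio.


5.1169

Stripping ratio = waste tonnage / ore tonnage
= 788 / 154
= 5.1169


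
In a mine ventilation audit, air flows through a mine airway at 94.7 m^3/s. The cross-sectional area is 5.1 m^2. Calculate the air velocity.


18.5686 m/s

Velocity = flow rate / cross-sectional area
= 94.7 / 5.1
= 18.5686 m/s


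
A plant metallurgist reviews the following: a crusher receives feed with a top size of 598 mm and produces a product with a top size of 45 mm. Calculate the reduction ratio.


13.2889

Reduction ratio = feed size / product size
= 598 / 45
= 13.2889


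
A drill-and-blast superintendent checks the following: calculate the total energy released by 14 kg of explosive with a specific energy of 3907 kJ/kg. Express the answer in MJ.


54.698 MJ

Energy = mass * specific_energy / 1000
= 14 * 3907 / 1000
= 54698 / 1000
= 54.698 MJ


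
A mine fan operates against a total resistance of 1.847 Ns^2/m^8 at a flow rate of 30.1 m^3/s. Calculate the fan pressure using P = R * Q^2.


1673.4005 Pa

Compute Q^2:
Q^2 = 30.1^2 = 906.01
Compute pressure:
P = R * Q^2 = 1.847 * 906.01
= 1673.4005 Pa


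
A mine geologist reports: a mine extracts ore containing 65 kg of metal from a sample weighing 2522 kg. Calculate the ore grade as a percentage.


2.5773%

Ore grade = (metal mass / ore mass) * 100
= (65 / 2522) * 100
= 0.02577319588 * 100
= 2.5773%


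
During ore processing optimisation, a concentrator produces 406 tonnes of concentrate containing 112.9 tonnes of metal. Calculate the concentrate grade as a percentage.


27.8079%

Grade = (metal in concentrate / concentrate mass) * 100
= (112.9 / 406) * 100
= 0.2780788177 * 100
= 27.8079%


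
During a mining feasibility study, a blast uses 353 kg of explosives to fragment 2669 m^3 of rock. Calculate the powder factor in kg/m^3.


0.1323 kg/m^3

Powder factor = explosive mass / rock volume
= 353 / 2669
= 0.1323 kg/m^3


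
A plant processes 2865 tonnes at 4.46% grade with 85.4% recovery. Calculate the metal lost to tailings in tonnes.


Total metal in feed:
= 2865 * 4.46 / 100 = 127.779 tonnes
Metal recovered:
= 127.779 * 85.4 / 100 = 109.123266 tonnes
Metal lost to tailings:
= 127.779 - 109.123266
= 18.6557 tonnes

18.6557 tonnes


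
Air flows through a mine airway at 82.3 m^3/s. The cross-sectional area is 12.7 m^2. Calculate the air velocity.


Velocity = flow rate / cross-sectional area
= 82.3 / 12.7
= 6.4803 m/s

6.4803 m/s


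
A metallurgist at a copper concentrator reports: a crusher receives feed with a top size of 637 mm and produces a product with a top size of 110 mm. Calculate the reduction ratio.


Reduction ratio = feed size / product size
= 637 / 110
= 5.7909

5.7909


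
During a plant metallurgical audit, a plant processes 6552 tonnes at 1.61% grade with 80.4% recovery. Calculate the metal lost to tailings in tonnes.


Total metal in feed:
= 6552 * 1.61 / 100 = 105.4872 tonnes
Metal recovered:
= 105.4872 * 80.4 / 100 = 84.8117088 tonnes
Metal lost to tailings:
= 105.4872 - 84.8117088
= 20.6755 tonnes

20.6755 tonnes


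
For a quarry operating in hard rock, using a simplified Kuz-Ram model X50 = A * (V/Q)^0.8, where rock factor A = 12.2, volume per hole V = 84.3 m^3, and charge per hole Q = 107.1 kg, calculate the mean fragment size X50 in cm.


Compute V/Q:
V/Q = 84.3 / 107.1 = 0.7871148459
Raise to the power 0.8:
(V/Q)^0.8 = 0.7871148459^0.8 = 0.8257155874
Multiply by A:
X50 = 12.2 * 0.8257155874
= 10.0737 cm

10.0737 cm


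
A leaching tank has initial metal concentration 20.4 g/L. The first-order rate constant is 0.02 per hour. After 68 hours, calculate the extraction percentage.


74.3339%

Compute the exponent:
-k * t = -0.02 * 68 = -1.36
Remaining concentration:
C = 20.4 * exp(-1.36)
= 20.4 * 0.256660777
= 5.23587985 g/L
Extracted = 20.4 - 5.23587985 = 15.16412015 g/L
Extraction % = 15.16412015 / 20.4 * 100
= 74.3339%


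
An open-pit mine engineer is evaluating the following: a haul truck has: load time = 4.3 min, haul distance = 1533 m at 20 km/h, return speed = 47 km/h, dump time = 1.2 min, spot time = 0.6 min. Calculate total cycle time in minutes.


12.656 min

Convert haul speed to m/min: 20 * 1000/60 = 333.3333333 m/min
Haul time = 1533 / 333.3333333 = 4.599 min
Convert return speed to m/min: 47 * 1000/60 = 783.3333333 m/min
Return time = 1533 / 783.3333333 = 1.957021277 min
Total cycle time:
= 4.3 + 4.599 + 1.2 + 1.957021277 + 0.6
= 12.656 min


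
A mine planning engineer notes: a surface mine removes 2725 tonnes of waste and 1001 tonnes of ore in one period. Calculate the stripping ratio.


Stripping ratio = waste tonnage / ore tonnage
= 2725 / 1001
= 2.7223

2.7223


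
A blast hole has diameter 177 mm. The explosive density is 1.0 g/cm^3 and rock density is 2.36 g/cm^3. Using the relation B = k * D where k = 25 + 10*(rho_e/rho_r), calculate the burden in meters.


5.175 m

First, compute k:
rho_e / rho_r = 1.0 / 2.36 = 0.4237288136
k = 25 + 10 * 0.4237288136 = 29.23728814
Then, compute burden:
B = k * D / 1000 = 29.23728814 * 177 / 1000
= 5175 / 1000
= 5.175 m


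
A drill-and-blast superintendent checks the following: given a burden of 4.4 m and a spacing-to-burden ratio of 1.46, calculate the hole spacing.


6.424 m

Spacing = burden * ratio
= 4.4 * 1.46
= 6.424 m


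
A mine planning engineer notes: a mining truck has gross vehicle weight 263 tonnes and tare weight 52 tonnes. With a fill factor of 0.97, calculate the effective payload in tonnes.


204.67 tonnes

Maximum payload = gross - tare
= 263 - 52 = 211 tonnes
Effective payload = max payload * fill factor
= 211 * 0.97
= 204.67 tonnes


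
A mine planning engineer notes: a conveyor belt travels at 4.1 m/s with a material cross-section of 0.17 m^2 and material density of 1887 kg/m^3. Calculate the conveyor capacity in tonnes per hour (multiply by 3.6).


Volumetric flow = speed * area
= 4.1 * 0.17 = 0.697 m^3/s
Mass flow = volumetric * density
= 0.697 * 1887 = 1315.239 kg/s
Convert to t/h: multiply by 3.6
Capacity = 1315.239 * 3.6
= 4734.8604 t/h

4734.8604 t/h


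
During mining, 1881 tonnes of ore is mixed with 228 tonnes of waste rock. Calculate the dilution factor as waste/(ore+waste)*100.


Total material = ore + waste
= 1881 + 228 = 2109 tonnes
Dilution = waste / total * 100
= 228 / 2109 * 100
= 0.1081081081 * 100
= 10.8108%

10.8108%


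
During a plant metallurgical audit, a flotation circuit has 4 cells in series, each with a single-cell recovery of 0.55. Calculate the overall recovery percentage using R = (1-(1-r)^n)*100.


95.8994%

Complement of single-cell recovery:
1 - r = 1 - 0.55 = 0.45
Raise to power n:
(1 - r)^4 = 0.45^4 = 0.04100625
Overall recovery:
R = (1 - 0.04100625) * 100
= 95.8994%


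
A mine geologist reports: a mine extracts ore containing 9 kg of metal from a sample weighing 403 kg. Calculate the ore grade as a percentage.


2.2333%

Ore grade = (metal mass / ore mass) * 100
= (9 / 403) * 100
= 0.0223325062 * 100
= 2.2333%


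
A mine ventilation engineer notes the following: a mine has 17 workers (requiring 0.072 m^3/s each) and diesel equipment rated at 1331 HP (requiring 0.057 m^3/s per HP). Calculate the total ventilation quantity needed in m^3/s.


Airflow for workers:
Q_people = 17 * 0.072 = 1.224 m^3/s
Airflow for diesel equipment:
Q_diesel = 1331 * 0.057 = 75.867 m^3/s
Total ventilation:
Q_total = 1.224 + 75.867
= 77.091 m^3/s

77.091 m^3/s


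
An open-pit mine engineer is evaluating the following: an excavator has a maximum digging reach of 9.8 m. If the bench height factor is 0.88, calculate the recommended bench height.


8.624 m

Bench height = reach * factor
= 9.8 * 0.88
= 8.624 m


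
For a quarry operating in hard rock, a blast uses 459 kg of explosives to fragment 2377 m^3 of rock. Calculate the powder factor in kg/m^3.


0.1931 kg/m^3

Powder factor = explosive mass / rock volume
= 459 / 2377
= 0.1931 kg/m^3


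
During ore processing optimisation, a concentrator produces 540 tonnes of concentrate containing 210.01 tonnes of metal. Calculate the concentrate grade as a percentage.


Grade = (metal in concentrate / concentrate mass) * 100
= (210.01 / 540) * 100
= 0.3889074074 * 100
= 38.8907%

38.8907%


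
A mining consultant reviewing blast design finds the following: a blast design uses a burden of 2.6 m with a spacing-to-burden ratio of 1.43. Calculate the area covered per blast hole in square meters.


First, find the spacing:
Spacing = burden * ratio = 2.6 * 1.43
= 3.718 m
Then, calculate the area:
Area = burden * spacing = 2.6 * 3.718
= 9.6668 m^2

9.6668 m^2


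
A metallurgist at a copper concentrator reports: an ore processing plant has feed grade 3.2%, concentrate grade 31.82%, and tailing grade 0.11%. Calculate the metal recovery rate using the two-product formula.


96.8975%

Using the two-product formula:
R = 100 * c * (f - t) / (f * (c - t))
Numerator = 100 * 31.82 * (3.2 - 0.11)
= 100 * 31.82 * 3.09
= 9832.38
Denominator = 3.2 * (31.82 - 0.11)
= 3.2 * 31.71
= 101.472
R = 9832.38 / 101.472
= 96.8975%


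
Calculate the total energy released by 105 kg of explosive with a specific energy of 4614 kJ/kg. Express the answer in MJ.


Energy = mass * specific_energy / 1000
= 105 * 4614 / 1000
= 484470 / 1000
= 484.47 MJ

484.47 MJ


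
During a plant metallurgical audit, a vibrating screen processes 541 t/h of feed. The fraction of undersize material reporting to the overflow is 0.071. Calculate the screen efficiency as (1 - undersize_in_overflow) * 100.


Screen efficiency = (1 - fraction of undersize in overflow) * 100
= (1 - 0.071) * 100
= 0.929 * 100
= 92.9%

92.9%


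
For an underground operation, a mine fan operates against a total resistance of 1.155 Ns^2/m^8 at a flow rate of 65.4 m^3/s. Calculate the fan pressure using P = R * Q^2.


4940.1198 Pa

Compute Q^2:
Q^2 = 65.4^2 = 4277.16
Compute pressure:
P = R * Q^2 = 1.155 * 4277.16
= 4940.1198 Pa


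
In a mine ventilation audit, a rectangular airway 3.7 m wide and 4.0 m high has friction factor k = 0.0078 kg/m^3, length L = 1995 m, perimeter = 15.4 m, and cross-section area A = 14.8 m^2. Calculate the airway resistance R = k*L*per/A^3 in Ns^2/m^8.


0.0739 Ns^2/m^8

Compute the numerator:
k * L * per = 0.0078 * 1995 * 15.4
= 239.6394
Compute the denominator:
A^3 = 14.8^3 = 3241.792
Resistance:
R = 239.6394 / 3241.792
= 0.0739 Ns^2/m^8


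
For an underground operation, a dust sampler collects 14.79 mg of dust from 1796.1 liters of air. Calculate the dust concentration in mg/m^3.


8.2345 mg/m^3

Convert liters to m^3: 1 m^3 = 1000 L
Concentration = mass / volume * 1000
= 14.79 / 1796.1 * 1000
= 0.008234508101 * 1000
= 8.2345 mg/m^3


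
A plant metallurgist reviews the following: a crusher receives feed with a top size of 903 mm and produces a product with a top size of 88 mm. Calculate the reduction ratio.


10.2614

Reduction ratio = feed size / product size
= 903 / 88
= 10.2614


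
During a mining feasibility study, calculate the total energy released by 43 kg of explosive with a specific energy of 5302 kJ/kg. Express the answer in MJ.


Energy = mass * specific_energy / 1000
= 43 * 5302 / 1000
= 227986 / 1000
= 227.986 MJ

227.986 MJ


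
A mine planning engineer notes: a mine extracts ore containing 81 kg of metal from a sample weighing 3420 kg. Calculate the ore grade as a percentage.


2.3684%

Ore grade = (metal mass / ore mass) * 100
= (81 / 3420) * 100
= 0.02368421053 * 100
= 2.3684%


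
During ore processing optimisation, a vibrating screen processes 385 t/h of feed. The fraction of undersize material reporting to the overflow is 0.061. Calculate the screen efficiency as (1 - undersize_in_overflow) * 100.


Screen efficiency = (1 - fraction of undersize in overflow) * 100
= (1 - 0.061) * 100
= 0.939 * 100
= 93.9%

93.9%


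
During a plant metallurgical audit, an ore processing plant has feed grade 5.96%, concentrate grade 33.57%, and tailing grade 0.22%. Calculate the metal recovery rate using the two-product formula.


Using the two-product formula:
R = 100 * c * (f - t) / (f * (c - t))
Numerator = 100 * 33.57 * (5.96 - 0.22)
= 100 * 33.57 * 5.74
= 19269.18
Denominator = 5.96 * (33.57 - 0.22)
= 5.96 * 33.35
= 198.766
R = 19269.18 / 198.766
= 96.944%

96.944%


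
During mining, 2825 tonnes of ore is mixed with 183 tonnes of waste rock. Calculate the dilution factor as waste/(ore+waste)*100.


Total material = ore + waste
= 2825 + 183 = 3008 tonnes
Dilution = waste / total * 100
= 183 / 3008 * 100
= 0.06083776596 * 100
= 6.0838%

6.0838%


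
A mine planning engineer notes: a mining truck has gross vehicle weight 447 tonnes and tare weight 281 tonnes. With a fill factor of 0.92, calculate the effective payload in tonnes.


Maximum payload = gross - tare
= 447 - 281 = 166 tonnes
Effective payload = max payload * fill factor
= 166 * 0.92
= 152.72 tonnes

152.72 tonnes


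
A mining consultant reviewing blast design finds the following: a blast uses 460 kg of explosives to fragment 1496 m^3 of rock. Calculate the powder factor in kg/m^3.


Powder factor = explosive mass / rock volume
= 460 / 1496
= 0.3075 kg/m^3

0.3075 kg/m^3


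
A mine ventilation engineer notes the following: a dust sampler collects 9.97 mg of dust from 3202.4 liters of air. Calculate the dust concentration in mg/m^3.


3.1133 mg/m^3

Convert liters to m^3: 1 m^3 = 1000 L
Concentration = mass / volume * 1000
= 9.97 / 3202.4 * 1000
= 0.003113290032 * 1000
= 3.1133 mg/m^3


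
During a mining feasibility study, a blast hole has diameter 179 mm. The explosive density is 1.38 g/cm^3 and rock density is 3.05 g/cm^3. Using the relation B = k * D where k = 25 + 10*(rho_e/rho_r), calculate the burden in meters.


5.2849 m

First, compute k:
rho_e / rho_r = 1.38 / 3.05 = 0.4524590164
k = 25 + 10 * 0.4524590164 = 29.52459016
Then, compute burden:
B = k * D / 1000 = 29.52459016 * 179 / 1000
= 5284.901639 / 1000
= 5.2849 m


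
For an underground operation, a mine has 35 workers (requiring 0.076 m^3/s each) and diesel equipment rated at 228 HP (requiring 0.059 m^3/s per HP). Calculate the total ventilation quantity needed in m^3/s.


16.112 m^3/s

Airflow for workers:
Q_people = 35 * 0.076 = 2.66 m^3/s
Airflow for diesel equipment:
Q_diesel = 228 * 0.059 = 13.452 m^3/s
Total ventilation:
Q_total = 2.66 + 13.452
= 16.112 m^3/s


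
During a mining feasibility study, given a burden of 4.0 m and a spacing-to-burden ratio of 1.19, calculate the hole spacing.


Spacing = burden * ratio
= 4.0 * 1.19
= 4.76 m

4.76 m


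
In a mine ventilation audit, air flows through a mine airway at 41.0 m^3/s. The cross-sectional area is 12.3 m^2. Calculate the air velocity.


3.3333 m/s

Velocity = flow rate / cross-sectional area
= 41.0 / 12.3
= 3.3333 m/s


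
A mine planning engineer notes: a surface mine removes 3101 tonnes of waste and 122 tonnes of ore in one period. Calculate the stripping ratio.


25.418

Stripping ratio = waste tonnage / ore tonnage
= 3101 / 122
= 25.418


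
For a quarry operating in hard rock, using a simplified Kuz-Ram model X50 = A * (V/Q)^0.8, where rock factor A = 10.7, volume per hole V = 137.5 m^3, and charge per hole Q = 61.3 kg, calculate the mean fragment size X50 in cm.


Compute V/Q:
V/Q = 137.5 / 61.3 = 2.243066884
Raise to the power 0.8:
(V/Q)^0.8 = 2.243066884^0.8 = 1.908419208
Multiply by A:
X50 = 10.7 * 1.908419208
= 20.4201 cm

20.4201 cm


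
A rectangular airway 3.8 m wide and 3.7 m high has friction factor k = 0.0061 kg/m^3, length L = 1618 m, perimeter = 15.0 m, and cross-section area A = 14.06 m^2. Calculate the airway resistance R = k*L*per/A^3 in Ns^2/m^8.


Compute the numerator:
k * L * per = 0.0061 * 1618 * 15.0
= 148.047
Compute the denominator:
A^3 = 14.06^3 = 2779.431416
Resistance:
R = 148.047 / 2779.431416
= 0.0533 Ns^2/m^8

0.0533 Ns^2/m^8


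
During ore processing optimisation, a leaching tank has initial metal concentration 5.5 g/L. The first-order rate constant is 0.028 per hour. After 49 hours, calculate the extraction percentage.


Compute the exponent:
-k * t = -0.028 * 49 = -1.372
Remaining concentration:
C = 5.5 * exp(-1.372)
= 5.5 * 0.2535992535
= 1.394795894 g/L
Extracted = 5.5 - 1.394795894 = 4.105204106 g/L
Extraction % = 4.105204106 / 5.5 * 100
= 74.6401%

74.6401%


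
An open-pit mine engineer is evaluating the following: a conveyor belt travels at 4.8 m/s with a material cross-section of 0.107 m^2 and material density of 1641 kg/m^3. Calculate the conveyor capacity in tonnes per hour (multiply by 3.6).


Volumetric flow = speed * area
= 4.8 * 0.107 = 0.5136 m^3/s
Mass flow = volumetric * density
= 0.5136 * 1641 = 842.8176 kg/s
Convert to t/h: multiply by 3.6
Capacity = 842.8176 * 3.6
= 3034.1434 t/h

3034.1434 t/h


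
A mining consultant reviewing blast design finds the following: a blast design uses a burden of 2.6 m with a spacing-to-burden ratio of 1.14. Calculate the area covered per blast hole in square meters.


7.7064 m^2

First, find the spacing:
Spacing = burden * ratio = 2.6 * 1.14
= 2.964 m
Then, calculate the area:
Area = burden * spacing = 2.6 * 2.964
= 7.7064 m^2


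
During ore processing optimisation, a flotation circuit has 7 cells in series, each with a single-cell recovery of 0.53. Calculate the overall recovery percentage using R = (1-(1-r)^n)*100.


99.4934%

Complement of single-cell recovery:
1 - r = 1 - 0.53 = 0.47
Raise to power n:
(1 - r)^7 = 0.47^7 = 0.005066231205
Overall recovery:
R = (1 - 0.005066231205) * 100
= 99.4934%


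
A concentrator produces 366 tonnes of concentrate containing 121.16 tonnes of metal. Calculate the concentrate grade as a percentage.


Grade = (metal in concentrate / concentrate mass) * 100
= (121.16 / 366) * 100
= 0.3310382514 * 100
= 33.1038%

33.1038%


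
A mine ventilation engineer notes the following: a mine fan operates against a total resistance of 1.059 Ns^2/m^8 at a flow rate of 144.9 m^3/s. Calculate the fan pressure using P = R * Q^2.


22234.7746 Pa

Compute Q^2:
Q^2 = 144.9^2 = 20996.01
Compute pressure:
P = R * Q^2 = 1.059 * 20996.01
= 22234.7746 Pa


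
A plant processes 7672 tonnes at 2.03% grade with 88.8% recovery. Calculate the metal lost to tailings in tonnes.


Total metal in feed:
= 7672 * 2.03 / 100 = 155.7416 tonnes
Metal recovered:
= 155.7416 * 88.8 / 100 = 138.2985408 tonnes
Metal lost to tailings:
= 155.7416 - 138.2985408
= 17.4431 tonnes

17.4431 tonnes


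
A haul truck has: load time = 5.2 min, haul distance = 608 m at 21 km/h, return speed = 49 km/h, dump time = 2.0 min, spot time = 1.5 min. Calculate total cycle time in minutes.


Convert haul speed to m/min: 21 * 1000/60 = 350 m/min
Haul time = 608 / 350 = 1.737142857 min
Convert return speed to m/min: 49 * 1000/60 = 816.6666667 m/min
Return time = 608 / 816.6666667 = 0.7444897959 min
Total cycle time:
= 5.2 + 1.737142857 + 2.0 + 0.7444897959 + 1.5
= 11.1816 min

11.1816 min


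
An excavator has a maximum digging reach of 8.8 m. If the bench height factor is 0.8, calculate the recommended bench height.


7.04 m

Bench height = reach * factor
= 8.8 * 0.8
= 7.04 m


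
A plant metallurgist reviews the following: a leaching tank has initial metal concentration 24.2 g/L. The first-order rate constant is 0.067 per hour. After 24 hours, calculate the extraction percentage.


Compute the exponent:
-k * t = -0.067 * 24 = -1.608
Remaining concentration:
C = 24.2 * exp(-1.608)
= 24.2 * 0.2002877893
= 4.846964502 g/L
Extracted = 24.2 - 4.846964502 = 19.3530355 g/L
Extraction % = 19.3530355 / 24.2 * 100
= 79.9712%

79.9712%


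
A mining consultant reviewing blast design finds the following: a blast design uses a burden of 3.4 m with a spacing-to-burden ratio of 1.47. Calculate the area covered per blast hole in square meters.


16.9932 m^2

First, find the spacing:
Spacing = burden * ratio = 3.4 * 1.47
= 4.998 m
Then, calculate the area:
Area = burden * spacing = 3.4 * 4.998
= 16.9932 m^2


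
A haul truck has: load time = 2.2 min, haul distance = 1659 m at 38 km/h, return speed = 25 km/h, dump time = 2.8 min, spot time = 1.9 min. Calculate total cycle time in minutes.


13.5011 min

Convert haul speed to m/min: 38 * 1000/60 = 633.3333333 m/min
Haul time = 1659 / 633.3333333 = 2.619473684 min
Convert return speed to m/min: 25 * 1000/60 = 416.6666667 m/min
Return time = 1659 / 416.6666667 = 3.9816 min
Total cycle time:
= 2.2 + 2.619473684 + 2.8 + 3.9816 + 1.9
= 13.5011 min


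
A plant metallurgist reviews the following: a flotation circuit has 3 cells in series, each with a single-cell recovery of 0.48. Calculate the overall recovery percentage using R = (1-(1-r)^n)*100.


Complement of single-cell recovery:
1 - r = 1 - 0.48 = 0.52
Raise to power n:
(1 - r)^3 = 0.52^3 = 0.140608
Overall recovery:
R = (1 - 0.140608) * 100
= 85.9392%

85.9392%


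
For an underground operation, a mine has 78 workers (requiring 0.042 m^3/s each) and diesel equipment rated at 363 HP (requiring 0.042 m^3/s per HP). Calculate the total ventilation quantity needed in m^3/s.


18.522 m^3/s

Airflow for workers:
Q_people = 78 * 0.042 = 3.276 m^3/s
Airflow for diesel equipment:
Q_diesel = 363 * 0.042 = 15.246 m^3/s
Total ventilation:
Q_total = 3.276 + 15.246
= 18.522 m^3/s


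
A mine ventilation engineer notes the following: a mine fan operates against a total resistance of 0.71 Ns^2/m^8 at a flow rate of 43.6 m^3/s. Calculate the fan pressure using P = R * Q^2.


Compute Q^2:
Q^2 = 43.6^2 = 1900.96
Compute pressure:
P = R * Q^2 = 0.71 * 1900.96
= 1349.6816 Pa

1349.6816 Pa


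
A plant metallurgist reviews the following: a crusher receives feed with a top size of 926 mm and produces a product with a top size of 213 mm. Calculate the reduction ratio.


4.3474

Reduction ratio = feed size / product size
= 926 / 213
= 4.3474


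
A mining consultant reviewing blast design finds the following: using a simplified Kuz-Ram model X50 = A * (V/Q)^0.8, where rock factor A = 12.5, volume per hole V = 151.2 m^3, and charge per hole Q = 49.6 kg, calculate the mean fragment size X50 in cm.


30.4906 cm

Compute V/Q:
V/Q = 151.2 / 49.6 = 3.048387097
Raise to the power 0.8:
(V/Q)^0.8 = 3.048387097^0.8 = 2.439248754
Multiply by A:
X50 = 12.5 * 2.439248754
= 30.4906 cm


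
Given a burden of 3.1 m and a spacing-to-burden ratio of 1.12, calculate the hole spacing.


Spacing = burden * ratio
= 3.1 * 1.12
= 3.472 m

3.472 m


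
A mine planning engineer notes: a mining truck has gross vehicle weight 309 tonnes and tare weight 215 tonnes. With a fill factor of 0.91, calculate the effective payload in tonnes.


Maximum payload = gross - tare
= 309 - 215 = 94 tonnes
Effective payload = max payload * fill factor
= 94 * 0.91
= 85.54 tonnes

85.54 tonnes


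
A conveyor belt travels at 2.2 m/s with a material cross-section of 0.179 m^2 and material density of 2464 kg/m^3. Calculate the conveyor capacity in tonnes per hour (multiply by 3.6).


Volumetric flow = speed * area
= 2.2 * 0.179 = 0.3938 m^3/s
Mass flow = volumetric * density
= 0.3938 * 2464 = 970.3232 kg/s
Convert to t/h: multiply by 3.6
Capacity = 970.3232 * 3.6
= 3493.1635 t/h

3493.1635 t/h


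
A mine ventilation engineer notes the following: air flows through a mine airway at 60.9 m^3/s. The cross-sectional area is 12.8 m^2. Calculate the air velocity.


Velocity = flow rate / cross-sectional area
= 60.9 / 12.8
= 4.7578 m/s

4.7578 m/s


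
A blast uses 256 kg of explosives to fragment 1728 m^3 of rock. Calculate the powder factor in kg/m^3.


Powder factor = explosive mass / rock volume
= 256 / 1728
= 0.1481 kg/m^3

0.1481 kg/m^3


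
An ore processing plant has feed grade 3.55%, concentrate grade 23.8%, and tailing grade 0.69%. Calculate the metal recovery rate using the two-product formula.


82.9688%

Using the two-product formula:
R = 100 * c * (f - t) / (f * (c - t))
Numerator = 100 * 23.8 * (3.55 - 0.69)
= 100 * 23.8 * 2.86
= 6806.8
Denominator = 3.55 * (23.8 - 0.69)
= 3.55 * 23.11
= 82.0405
R = 6806.8 / 82.0405
= 82.9688%


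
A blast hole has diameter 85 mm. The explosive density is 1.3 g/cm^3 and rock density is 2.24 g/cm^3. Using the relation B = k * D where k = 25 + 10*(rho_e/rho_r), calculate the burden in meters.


2.6183 m

First, compute k:
rho_e / rho_r = 1.3 / 2.24 = 0.5803571429
k = 25 + 10 * 0.5803571429 = 30.80357143
Then, compute burden:
B = k * D / 1000 = 30.80357143 * 85 / 1000
= 2618.303571 / 1000
= 2.6183 m


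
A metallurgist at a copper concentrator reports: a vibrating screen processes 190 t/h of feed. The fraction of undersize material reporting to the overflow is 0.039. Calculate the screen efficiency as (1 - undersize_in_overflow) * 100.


96.1%

Screen efficiency = (1 - fraction of undersize in overflow) * 100
= (1 - 0.039) * 100
= 0.961 * 100
= 96.1%


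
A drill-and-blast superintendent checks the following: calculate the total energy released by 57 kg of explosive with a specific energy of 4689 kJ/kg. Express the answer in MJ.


Energy = mass * specific_energy / 1000
= 57 * 4689 / 1000
= 267273 / 1000
= 267.273 MJ

267.273 MJ


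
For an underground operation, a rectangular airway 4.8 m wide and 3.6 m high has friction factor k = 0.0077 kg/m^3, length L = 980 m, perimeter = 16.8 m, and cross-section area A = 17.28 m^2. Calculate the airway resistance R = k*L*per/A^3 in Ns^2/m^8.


0.0246 Ns^2/m^8

Compute the numerator:
k * L * per = 0.0077 * 980 * 16.8
= 126.7728
Compute the denominator:
A^3 = 17.28^3 = 5159.780352
Resistance:
R = 126.7728 / 5159.780352
= 0.0246 Ns^2/m^8


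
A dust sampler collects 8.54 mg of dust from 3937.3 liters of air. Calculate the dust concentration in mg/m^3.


Convert liters to m^3: 1 m^3 = 1000 L
Concentration = mass / volume * 1000
= 8.54 / 3937.3 * 1000
= 0.00216899906 * 1000
= 2.169 mg/m^3

2.169 mg/m^3


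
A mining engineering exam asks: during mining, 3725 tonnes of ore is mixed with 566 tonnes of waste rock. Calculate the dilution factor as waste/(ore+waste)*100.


Total material = ore + waste
= 3725 + 566 = 4291 tonnes
Dilution = waste / total * 100
= 566 / 4291 * 100
= 0.1319039851 * 100
= 13.1904%

13.1904%


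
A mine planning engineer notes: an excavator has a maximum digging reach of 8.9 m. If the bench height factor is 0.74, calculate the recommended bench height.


Bench height = reach * factor
= 8.9 * 0.74
= 6.586 m

6.586 m


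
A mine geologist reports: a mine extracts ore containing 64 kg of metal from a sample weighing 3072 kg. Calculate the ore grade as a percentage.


Ore grade = (metal mass / ore mass) * 100
= (64 / 3072) * 100
= 0.02083333333 * 100
= 2.0833%

2.0833%


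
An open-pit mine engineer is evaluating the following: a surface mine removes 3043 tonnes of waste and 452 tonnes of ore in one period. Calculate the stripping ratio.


Stripping ratio = waste tonnage / ore tonnage
= 3043 / 452
= 6.7323

6.7323


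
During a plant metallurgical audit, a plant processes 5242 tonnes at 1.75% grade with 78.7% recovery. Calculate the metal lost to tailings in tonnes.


19.5396 tonnes

Total metal in feed:
= 5242 * 1.75 / 100 = 91.735 tonnes
Metal recovered:
= 91.735 * 78.7 / 100 = 72.195445 tonnes
Metal lost to tailings:
= 91.735 - 72.195445
= 19.5396 tonnes


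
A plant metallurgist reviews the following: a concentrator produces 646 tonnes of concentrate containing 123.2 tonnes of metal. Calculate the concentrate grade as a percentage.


Grade = (metal in concentrate / concentrate mass) * 100
= (123.2 / 646) * 100
= 0.1907120743 * 100
= 19.0712%

19.0712%


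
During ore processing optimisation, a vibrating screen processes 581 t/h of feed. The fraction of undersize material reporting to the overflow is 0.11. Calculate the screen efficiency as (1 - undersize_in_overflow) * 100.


Screen efficiency = (1 - fraction of undersize in overflow) * 100
= (1 - 0.11) * 100
= 0.89 * 100
= 89.0%

89.0%


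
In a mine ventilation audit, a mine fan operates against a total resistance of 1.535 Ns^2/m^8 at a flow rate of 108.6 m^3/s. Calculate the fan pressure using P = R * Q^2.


18103.7286 Pa

Compute Q^2:
Q^2 = 108.6^2 = 11793.96
Compute pressure:
P = R * Q^2 = 1.535 * 11793.96
= 18103.7286 Pa


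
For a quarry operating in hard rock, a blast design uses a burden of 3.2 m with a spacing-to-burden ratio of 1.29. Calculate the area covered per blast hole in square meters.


First, find the spacing:
Spacing = burden * ratio = 3.2 * 1.29
= 4.128 m
Then, calculate the area:
Area = burden * spacing = 3.2 * 4.128
= 13.2096 m^2

13.2096 m^2


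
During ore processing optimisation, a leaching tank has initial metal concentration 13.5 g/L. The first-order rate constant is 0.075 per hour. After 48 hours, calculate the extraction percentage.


Compute the exponent:
-k * t = -0.075 * 48 = -3.6
Remaining concentration:
C = 13.5 * exp(-3.6)
= 13.5 * 0.02732372245
= 0.368870253 g/L
Extracted = 13.5 - 0.368870253 = 13.13112975 g/L
Extraction % = 13.13112975 / 13.5 * 100
= 97.2676%

97.2676%


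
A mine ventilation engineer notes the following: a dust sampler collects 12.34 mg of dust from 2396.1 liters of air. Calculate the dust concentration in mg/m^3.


Convert liters to m^3: 1 m^3 = 1000 L
Concentration = mass / volume * 1000
= 12.34 / 2396.1 * 1000
= 0.005150035474 * 1000
= 5.15 mg/m^3

5.15 mg/m^3


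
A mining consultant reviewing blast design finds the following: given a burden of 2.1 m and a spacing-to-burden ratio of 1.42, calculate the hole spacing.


2.982 m

Spacing = burden * ratio
= 2.1 * 1.42
= 2.982 m


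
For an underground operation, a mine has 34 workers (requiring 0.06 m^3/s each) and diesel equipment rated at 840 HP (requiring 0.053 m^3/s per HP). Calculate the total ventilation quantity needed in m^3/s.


46.56 m^3/s

Airflow for workers:
Q_people = 34 * 0.06 = 2.04 m^3/s
Airflow for diesel equipment:
Q_diesel = 840 * 0.053 = 44.52 m^3/s
Total ventilation:
Q_total = 2.04 + 44.52
= 46.56 m^3/s


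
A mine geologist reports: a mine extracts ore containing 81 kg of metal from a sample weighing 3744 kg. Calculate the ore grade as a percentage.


Ore grade = (metal mass / ore mass) * 100
= (81 / 3744) * 100
= 0.02163461538 * 100
= 2.1635%

2.1635%


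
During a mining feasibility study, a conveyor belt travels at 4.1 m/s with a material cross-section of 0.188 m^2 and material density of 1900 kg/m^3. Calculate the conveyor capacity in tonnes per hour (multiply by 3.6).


Volumetric flow = speed * area
= 4.1 * 0.188 = 0.7708 m^3/s
Mass flow = volumetric * density
= 0.7708 * 1900 = 1464.52 kg/s
Convert to t/h: multiply by 3.6
Capacity = 1464.52 * 3.6
= 5272.272 t/h

5272.272 t/h


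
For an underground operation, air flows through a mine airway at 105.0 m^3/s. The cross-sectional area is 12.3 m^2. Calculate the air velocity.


Velocity = flow rate / cross-sectional area
= 105.0 / 12.3
= 8.5366 m/s

8.5366 m/s


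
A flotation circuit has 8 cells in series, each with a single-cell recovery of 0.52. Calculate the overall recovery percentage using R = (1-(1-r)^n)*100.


99.7182%

Complement of single-cell recovery:
1 - r = 1 - 0.52 = 0.48
Raise to power n:
(1 - r)^8 = 0.48^8 = 0.002817928043
Overall recovery:
R = (1 - 0.002817928043) * 100
= 99.7182%


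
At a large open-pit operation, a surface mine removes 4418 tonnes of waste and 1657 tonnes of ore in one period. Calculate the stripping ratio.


Stripping ratio = waste tonnage / ore tonnage
= 4418 / 1657
= 2.6663

2.6663


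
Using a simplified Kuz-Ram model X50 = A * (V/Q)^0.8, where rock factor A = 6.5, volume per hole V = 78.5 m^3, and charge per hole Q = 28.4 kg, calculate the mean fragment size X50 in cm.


14.6607 cm

Compute V/Q:
V/Q = 78.5 / 28.4 = 2.764084507
Raise to the power 0.8:
(V/Q)^0.8 = 2.764084507^0.8 = 2.255490766
Multiply by A:
X50 = 6.5 * 2.255490766
= 14.6607 cm


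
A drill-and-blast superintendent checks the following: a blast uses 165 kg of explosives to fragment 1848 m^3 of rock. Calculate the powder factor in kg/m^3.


Powder factor = explosive mass / rock volume
= 165 / 1848
= 0.0893 kg/m^3

0.0893 kg/m^3


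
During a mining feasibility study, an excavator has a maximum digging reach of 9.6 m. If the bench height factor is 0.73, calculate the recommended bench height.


Bench height = reach * factor
= 9.6 * 0.73
= 7.008 m

7.008 m


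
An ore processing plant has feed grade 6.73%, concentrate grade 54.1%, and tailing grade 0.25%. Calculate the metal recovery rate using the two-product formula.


96.7323%

Using the two-product formula:
R = 100 * c * (f - t) / (f * (c - t))
Numerator = 100 * 54.1 * (6.73 - 0.25)
= 100 * 54.1 * 6.48
= 35056.8
Denominator = 6.73 * (54.1 - 0.25)
= 6.73 * 53.85
= 362.4105
R = 35056.8 / 362.4105
= 96.7323%


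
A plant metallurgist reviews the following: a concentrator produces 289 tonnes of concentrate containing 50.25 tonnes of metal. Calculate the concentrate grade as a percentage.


Grade = (metal in concentrate / concentrate mass) * 100
= (50.25 / 289) * 100
= 0.1738754325 * 100
= 17.3875%

17.3875%


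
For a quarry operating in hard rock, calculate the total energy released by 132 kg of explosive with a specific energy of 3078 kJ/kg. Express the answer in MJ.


406.296 MJ

Energy = mass * specific_energy / 1000
= 132 * 3078 / 1000
= 406296 / 1000
= 406.296 MJ


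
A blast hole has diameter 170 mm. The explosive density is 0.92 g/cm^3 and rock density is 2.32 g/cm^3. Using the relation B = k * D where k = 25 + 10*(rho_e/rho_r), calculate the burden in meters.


4.9241 m

First, compute k:
rho_e / rho_r = 0.92 / 2.32 = 0.3965517241
k = 25 + 10 * 0.3965517241 = 28.96551724
Then, compute burden:
B = k * D / 1000 = 28.96551724 * 170 / 1000
= 4924.137931 / 1000
= 4.9241 m


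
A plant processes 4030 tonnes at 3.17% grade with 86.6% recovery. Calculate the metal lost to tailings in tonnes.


17.1186 tonnes

Total metal in feed:
= 4030 * 3.17 / 100 = 127.751 tonnes
Metal recovered:
= 127.751 * 86.6 / 100 = 110.632366 tonnes
Metal lost to tailings:
= 127.751 - 110.632366
= 17.1186 tonnes


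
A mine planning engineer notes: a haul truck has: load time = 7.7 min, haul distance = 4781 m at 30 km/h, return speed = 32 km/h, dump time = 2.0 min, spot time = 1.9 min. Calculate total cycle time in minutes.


Convert haul speed to m/min: 30 * 1000/60 = 500 m/min
Haul time = 4781 / 500 = 9.562 min
Convert return speed to m/min: 32 * 1000/60 = 533.3333333 m/min
Return time = 4781 / 533.3333333 = 8.964375 min
Total cycle time:
= 7.7 + 9.562 + 2.0 + 8.964375 + 1.9
= 30.1264 min

30.1264 min


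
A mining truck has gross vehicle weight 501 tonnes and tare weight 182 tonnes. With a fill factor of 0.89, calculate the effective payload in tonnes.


Maximum payload = gross - tare
= 501 - 182 = 319 tonnes
Effective payload = max payload * fill factor
= 319 * 0.89
= 283.91 tonnes

283.91 tonnes


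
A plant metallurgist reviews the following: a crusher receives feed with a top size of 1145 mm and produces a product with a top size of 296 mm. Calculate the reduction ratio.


3.8682

Reduction ratio = feed size / product size
= 1145 / 296
= 3.8682


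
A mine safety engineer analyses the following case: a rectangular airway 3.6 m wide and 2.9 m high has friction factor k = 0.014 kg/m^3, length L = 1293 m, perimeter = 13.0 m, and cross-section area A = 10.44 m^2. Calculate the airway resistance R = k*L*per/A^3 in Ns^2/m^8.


Compute the numerator:
k * L * per = 0.014 * 1293 * 13.0
= 235.326
Compute the denominator:
A^3 = 10.44^3 = 1137.893184
Resistance:
R = 235.326 / 1137.893184
= 0.2068 Ns^2/m^8

0.2068 Ns^2/m^8


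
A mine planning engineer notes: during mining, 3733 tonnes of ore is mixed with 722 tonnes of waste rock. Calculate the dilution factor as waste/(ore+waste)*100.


Total material = ore + waste
= 3733 + 722 = 4455 tonnes
Dilution = waste / total * 100
= 722 / 4455 * 100
= 0.1620650954 * 100
= 16.2065%

16.2065%


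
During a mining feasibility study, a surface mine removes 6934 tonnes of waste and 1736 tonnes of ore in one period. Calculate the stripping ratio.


3.9942

Stripping ratio = waste tonnage / ore tonnage
= 6934 / 1736
= 3.9942


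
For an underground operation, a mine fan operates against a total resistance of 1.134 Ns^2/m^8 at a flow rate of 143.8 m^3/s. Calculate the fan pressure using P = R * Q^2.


23449.351 Pa

Compute Q^2:
Q^2 = 143.8^2 = 20678.44
Compute pressure:
P = R * Q^2 = 1.134 * 20678.44
= 23449.351 Pa


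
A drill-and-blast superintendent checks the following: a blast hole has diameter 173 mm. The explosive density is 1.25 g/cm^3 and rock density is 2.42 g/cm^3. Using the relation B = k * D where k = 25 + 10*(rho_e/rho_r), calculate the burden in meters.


First, compute k:
rho_e / rho_r = 1.25 / 2.42 = 0.5165289256
k = 25 + 10 * 0.5165289256 = 30.16528926
Then, compute burden:
B = k * D / 1000 = 30.16528926 * 173 / 1000
= 5218.595041 / 1000
= 5.2186 m

5.2186 m


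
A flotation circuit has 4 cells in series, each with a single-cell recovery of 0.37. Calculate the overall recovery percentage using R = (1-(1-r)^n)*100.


84.247%

Complement of single-cell recovery:
1 - r = 1 - 0.37 = 0.63
Raise to power n:
(1 - r)^4 = 0.63^4 = 0.15752961
Overall recovery:
R = (1 - 0.15752961) * 100
= 84.247%


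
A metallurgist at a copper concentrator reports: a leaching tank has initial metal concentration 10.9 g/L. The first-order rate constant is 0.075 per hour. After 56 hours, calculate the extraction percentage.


Compute the exponent:
-k * t = -0.075 * 56 = -4.2
Remaining concentration:
C = 10.9 * exp(-4.2)
= 10.9 * 0.01499557682
= 0.1634517873 g/L
Extracted = 10.9 - 0.1634517873 = 10.73654821 g/L
Extraction % = 10.73654821 / 10.9 * 100
= 98.5004%

98.5004%


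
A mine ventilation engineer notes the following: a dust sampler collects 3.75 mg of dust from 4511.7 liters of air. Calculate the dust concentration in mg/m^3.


Convert liters to m^3: 1 m^3 = 1000 L
Concentration = mass / volume * 1000
= 3.75 / 4511.7 * 1000
= 0.0008311722854 * 1000
= 0.8312 mg/m^3

0.8312 mg/m^3


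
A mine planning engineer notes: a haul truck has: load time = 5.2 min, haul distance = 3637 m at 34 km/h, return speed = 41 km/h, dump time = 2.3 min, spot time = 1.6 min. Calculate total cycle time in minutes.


Convert haul speed to m/min: 34 * 1000/60 = 566.6666667 m/min
Haul time = 3637 / 566.6666667 = 6.418235294 min
Convert return speed to m/min: 41 * 1000/60 = 683.3333333 m/min
Return time = 3637 / 683.3333333 = 5.322439024 min
Total cycle time:
= 5.2 + 6.418235294 + 2.3 + 5.322439024 + 1.6
= 20.8407 min

20.8407 min


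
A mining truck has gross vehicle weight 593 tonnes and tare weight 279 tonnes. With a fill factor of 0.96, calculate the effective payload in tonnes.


301.44 tonnes

Maximum payload = gross - tare
= 593 - 279 = 314 tonnes
Effective payload = max payload * fill factor
= 314 * 0.96
= 301.44 tonnes


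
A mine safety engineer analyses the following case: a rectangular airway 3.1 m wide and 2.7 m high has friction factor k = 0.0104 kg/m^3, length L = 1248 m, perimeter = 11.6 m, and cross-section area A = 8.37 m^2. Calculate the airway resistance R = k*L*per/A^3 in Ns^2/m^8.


0.2568 Ns^2/m^8

Compute the numerator:
k * L * per = 0.0104 * 1248 * 11.6
= 150.55872
Compute the denominator:
A^3 = 8.37^3 = 586.376253
Resistance:
R = 150.55872 / 586.376253
= 0.2568 Ns^2/m^8
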